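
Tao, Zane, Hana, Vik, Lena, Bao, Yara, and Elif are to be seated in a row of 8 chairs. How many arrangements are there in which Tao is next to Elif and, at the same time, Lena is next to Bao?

2880

Treat {Tao,Elif} as one block (2 orders) and {Lena,Bao} as another (2 orders).
That leaves 6 units to arrange: 2 × 2 × 6! = 4 × 720 = 2880.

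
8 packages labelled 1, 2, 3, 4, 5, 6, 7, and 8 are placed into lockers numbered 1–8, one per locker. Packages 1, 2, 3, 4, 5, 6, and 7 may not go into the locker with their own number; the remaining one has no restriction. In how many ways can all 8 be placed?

16687

Let Aᵢ (for 1 ≤ i ≤ 7) be the placements that put package i in its forbidden locker. Any j of these fix j positions, leaving (8−j)! ways to fill the rest, and there are C(7,j) ways to pick which j.
By inclusion–exclusion, the number of valid placements is Σ_{j=0}^{7} (−1)^j C(7,j)·(8−j)!.
Computing: 40320 − 35280 + 15120 − 4200 + 840 − 126 + 14 − 1 = 16687.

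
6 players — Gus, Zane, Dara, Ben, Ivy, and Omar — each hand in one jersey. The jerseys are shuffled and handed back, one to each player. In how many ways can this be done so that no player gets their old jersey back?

265

This is the derangement count D_6: permutations of 6 items with no fixed point.
By inclusion–exclusion this is Σ_{j=0}^{6} (−1)^j C(6,j)·(6−j)!.
Computing: 720 − 720 + 360 − 120 + 30 − 6 + 1 = 265.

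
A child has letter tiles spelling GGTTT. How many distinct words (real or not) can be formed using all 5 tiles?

10

Letter multiplicities in GGTTT: G×2, T×3.
The number of distinct arrangements is 5!/(3!·2!) = 120/12 = 10.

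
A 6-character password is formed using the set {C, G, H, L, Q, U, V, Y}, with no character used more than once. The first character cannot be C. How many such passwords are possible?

The first character has 8−1 = 7 choices (anything except C).
The remaining 5 characters are filled from the other 7 symbols without repetition: 7 × 6 × 5 × 4 × 3 = 2520.
Total: 7 × 2520 = 17640.

17640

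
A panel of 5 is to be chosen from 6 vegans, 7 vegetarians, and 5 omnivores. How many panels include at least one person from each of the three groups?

Unrestricted: C(18,5) = 8568 ways to pick any 5 of the 18.
Subtract selections that omit an entire group: no vegans → C(12,5) = 792; no vegetarians → C(11,5) = 462; no omnivores → C(13,5) = 1287.
Add back selections omitting two groups (i.e. drawn from a single group): C(6,5) + C(7,5) + C(5,5) = 28.
By inclusion–exclusion: 8568 − 2541 + 28 = 6055.

6055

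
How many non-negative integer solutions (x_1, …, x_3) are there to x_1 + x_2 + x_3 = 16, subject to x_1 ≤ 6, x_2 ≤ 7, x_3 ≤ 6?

10

Ignoring the caps, the number of non-negative solutions to x_1+…+x_3 = 16 is C(18,2) = 153.
Subtract solutions that violate a single cap (substitute x_i' = x_i − (cap_i+1)): x_1 ≥ 7 gives C(11,2) = 55; x_2 ≥ 8 gives C(10,2) = 45; x_3 ≥ 7 gives C(11,2) = 55. Together 155.
Add back pairs where two caps are both exceeded: 3 + 6 + 3 = 12.
By inclusion–exclusion the count is 153 − 155 + 12 = 10.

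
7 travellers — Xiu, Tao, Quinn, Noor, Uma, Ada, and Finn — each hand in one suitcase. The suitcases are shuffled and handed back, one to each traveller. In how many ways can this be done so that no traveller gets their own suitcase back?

1854

Let Aᵢ be the assignments in which traveller i gets their own suitcase. We want the size of the complement of A₁∪…∪A_7.
By inclusion–exclusion this is Σ_{j=0}^{7} (−1)^j C(7,j)·(7−j)!.
Computing: 5040 − 5040 + 2520 − 840 + 210 − 42 + 7 − 1 = 1854.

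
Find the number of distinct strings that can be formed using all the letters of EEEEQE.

The 6 letters of EEEEQE have repeats: E appearing 5 times.
The number of distinct arrangements is 6!/(5!) = 720/120 = 6.

6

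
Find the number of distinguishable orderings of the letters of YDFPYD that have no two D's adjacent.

There are 6!/(2!·2!) = 180 arrangements of YDFPYD in total.
If the two D's are adjacent, glue them into one block, leaving 5 items to arrange: (5)!/(2!) = 60 ways.
Subtracting, 180 − 60 = 120 arrangements keep the D's apart.

120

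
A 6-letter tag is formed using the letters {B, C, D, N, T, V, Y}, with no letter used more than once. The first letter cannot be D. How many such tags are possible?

The first letter has 7−1 = 6 choices (anything except D).
The remaining 5 letters are filled from the other 6 symbols without repetition: 6 × 5 × 4 × 3 × 2 = 720.
Total: 6 × 720 = 4320.

4320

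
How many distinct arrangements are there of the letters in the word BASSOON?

The 7 letters of BASSOON have repeats: O appearing twice and S appearing twice.
The number of distinct arrangements is 7!/(2!·2!) = 5040/4 = 1260.

1260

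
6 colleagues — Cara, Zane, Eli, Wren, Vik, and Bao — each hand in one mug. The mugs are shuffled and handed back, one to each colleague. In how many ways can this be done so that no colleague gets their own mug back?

265

This is the derangement count D_6: permutations of 6 items with no fixed point.
By inclusion–exclusion this is Σ_{j=0}^{6} (−1)^j C(6,j)·(6−j)!.
Computing: 720 − 720 + 360 − 120 + 30 − 6 + 1 = 265.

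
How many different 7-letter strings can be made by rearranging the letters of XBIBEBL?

840

Letter multiplicities in XBIBEBL: B×3, E×1, I×1, L×1, X×1.
So there are 7! / (3!) = 840 distinguishable arrangements.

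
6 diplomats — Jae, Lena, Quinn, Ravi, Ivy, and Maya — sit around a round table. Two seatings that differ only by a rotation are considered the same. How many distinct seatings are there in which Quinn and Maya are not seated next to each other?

72

All circular seatings of 6 people number (5)! = 120.
Those with Quinn next to Maya: fuse the pair into one unit and seat 5 units around a circle — 2·(4)! = 48.
Subtracting, 120 − 48 = 72.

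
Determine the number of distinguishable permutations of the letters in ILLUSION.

10080

Letter multiplicities in ILLUSION: I×2, L×2, N×1, O×1, S×1, U×1.
The number of distinct arrangements is 8!/(2!·2!) = 40320/4 = 10080.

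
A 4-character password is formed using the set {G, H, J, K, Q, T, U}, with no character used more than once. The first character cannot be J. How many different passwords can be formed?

720

The first character has 7−1 = 6 choices (anything except J).
The remaining 3 characters are filled from the other 6 symbols without repetition: 6 × 5 × 4 = 120.
Total: 6 × 120 = 720.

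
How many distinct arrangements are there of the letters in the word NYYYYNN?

35

The 7 letters of NYYYYNN have repeats: N appearing 3 times and Y appearing 4 times.
So there are 7! / (4!·3!) = 35 distinguishable arrangements.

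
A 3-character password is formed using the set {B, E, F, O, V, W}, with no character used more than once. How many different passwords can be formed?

With no repetition, fill the 3 characters in order: 6 choices, then 5, down to 4.
That product is 6 × 5 × 4 = 120.

120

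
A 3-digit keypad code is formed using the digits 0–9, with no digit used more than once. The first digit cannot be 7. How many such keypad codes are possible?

The first digit has 10−1 = 9 choices (anything except 7).
The remaining 2 digits are filled from the other 9 symbols without repetition: 9 × 8 = 72.
Total: 9 × 72 = 648.

648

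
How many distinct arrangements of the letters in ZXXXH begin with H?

4

Fix H in the first position and arrange the remaining 4 letters.
Those 4 letters have X appearing 3 times, giving (4)!/(3!) = 4.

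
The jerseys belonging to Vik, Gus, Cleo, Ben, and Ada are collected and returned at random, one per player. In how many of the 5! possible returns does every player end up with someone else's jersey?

44

This is the derangement count D_5: permutations of 5 items with no fixed point.
By inclusion–exclusion this is Σ_{j=0}^{5} (−1)^j C(5,j)·(5−j)!.
Computing: 120 − 120 + 60 − 20 + 5 − 1 = 44.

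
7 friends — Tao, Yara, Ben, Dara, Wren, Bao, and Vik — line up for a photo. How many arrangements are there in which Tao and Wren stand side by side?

1440

Glue Tao and Wren into one block (2 internal orders), leaving 6 units to arrange in a row.
So the count is 2·(6)! = 1440.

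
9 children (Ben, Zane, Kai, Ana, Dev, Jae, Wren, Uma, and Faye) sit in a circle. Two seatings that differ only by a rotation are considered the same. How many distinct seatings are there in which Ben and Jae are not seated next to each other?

30240

Without the restriction there are (8)! = 40320 seatings.
Seatings with Ben beside Jae: treat them as a block with 2 internal orders, giving 2 × (7)! = 10080.
Subtracting, 40320 − 10080 = 30240.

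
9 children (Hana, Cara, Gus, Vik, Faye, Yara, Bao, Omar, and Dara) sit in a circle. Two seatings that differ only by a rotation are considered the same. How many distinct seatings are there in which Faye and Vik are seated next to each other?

Treat {Faye, Vik} as one unit (2 internal orders) and seat the resulting 8 units around the table: (7)! circular arrangements.
So 2 × (7)! = 2 × 5040 = 10080.

10080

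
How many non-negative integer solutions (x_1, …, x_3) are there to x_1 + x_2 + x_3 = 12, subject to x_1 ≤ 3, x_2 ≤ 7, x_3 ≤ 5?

By stars and bars, unrestricted non-negative solutions to x_1+…+x_3 = 12 number C(12+2,2) = 91.
Subtract solutions that violate a single cap (substitute x_i' = x_i − (cap_i+1)): x_1 ≥ 4 gives C(10,2) = 45; x_2 ≥ 8 gives C(6,2) = 15; x_3 ≥ 6 gives C(8,2) = 28. Together 88.
Add back pairs where two caps are both exceeded: 1 + 6 + 0 = 7.
By inclusion–exclusion the count is 91 − 88 + 7 = 10.

10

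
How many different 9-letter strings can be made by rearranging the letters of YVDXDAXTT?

YVDXDAXTT has 9 letters with D appearing twice, T appearing twice, and X appearing twice.
The number of distinct arrangements is 9!/(2!·2!·2!) = 362880/8 = 45360.

45360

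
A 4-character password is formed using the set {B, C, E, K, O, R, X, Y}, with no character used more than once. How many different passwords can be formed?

1680

With no repetition, fill the 4 characters in order: 8 choices, then 7, down to 5.
8 × 7 × 6 × 5 = 1680.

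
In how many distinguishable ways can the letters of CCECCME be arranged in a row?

105

Letter multiplicities in CCECCME: C×4, E×2, M×1.
The number of distinct arrangements is 7!/(4!·2!) = 5040/48 = 105.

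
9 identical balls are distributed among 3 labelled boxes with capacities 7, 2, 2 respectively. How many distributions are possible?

6

Without the upper bounds there are C(11,2) = 55 ways to split 9 among 3 boxes.
Subtract solutions that violate a single cap (substitute x_i' = x_i − (cap_i+1)): x_1 ≥ 8 gives C(3,2) = 3; x_2 ≥ 3 gives C(8,2) = 28; x_3 ≥ 3 gives C(8,2) = 28. Together 59.
Add back pairs where two caps are both exceeded: 0 + 0 + 10 = 10.
By inclusion–exclusion the count is 55 − 59 + 10 = 6.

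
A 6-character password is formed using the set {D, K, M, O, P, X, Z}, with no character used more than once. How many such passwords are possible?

5040

This is a permutation of 6 out of 7: P(7,6) = 7!/1!.
7 × 6 × 5 × 4 × 3 × 2 = 5040.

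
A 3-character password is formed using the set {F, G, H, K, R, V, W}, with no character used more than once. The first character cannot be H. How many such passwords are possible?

The first character has 7−1 = 6 choices (anything except H).
The remaining 2 characters are filled from the other 6 symbols without repetition: 6 × 5 = 30.
Total: 6 × 30 = 180.

180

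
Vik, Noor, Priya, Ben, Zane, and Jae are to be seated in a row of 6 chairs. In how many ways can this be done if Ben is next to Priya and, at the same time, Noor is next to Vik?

Treat {Ben,Priya} as one block (2 orders) and {Noor,Vik} as another (2 orders).
That leaves 4 units to arrange: 2 × 2 × 4! = 4 × 24 = 96.

96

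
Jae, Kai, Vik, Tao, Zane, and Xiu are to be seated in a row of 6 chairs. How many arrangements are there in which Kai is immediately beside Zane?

Glue Kai and Zane into one block (2 internal orders), leaving 5 units to arrange in a row.
That gives 2 × 5! = 2 × 120 = 240.

240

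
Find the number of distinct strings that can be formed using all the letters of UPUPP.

10

Letter multiplicities in UPUPP: P×3, U×2.
The number of distinct arrangements is 5!/(3!·2!) = 120/12 = 10.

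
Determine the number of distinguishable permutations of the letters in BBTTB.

10

BBTTB has 5 letters with B appearing 3 times and T appearing twice.
Dividing 5! = 120 by 3!·2! = 12 for the repeated letters gives 10.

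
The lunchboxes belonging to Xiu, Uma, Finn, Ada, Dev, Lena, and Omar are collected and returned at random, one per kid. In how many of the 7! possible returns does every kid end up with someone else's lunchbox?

Let Aᵢ be the assignments in which kid i gets their own lunchbox. We want the size of the complement of A₁∪…∪A_7.
By inclusion–exclusion this is Σ_{j=0}^{7} (−1)^j C(7,j)·(7−j)!.
Computing: 5040 − 5040 + 2520 − 840 + 210 − 42 + 7 − 1 = 1854.

1854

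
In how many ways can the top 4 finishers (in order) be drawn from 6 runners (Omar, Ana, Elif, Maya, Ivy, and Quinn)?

There are 6 choices for 1st place, 5 for 2nd, and so on down to 3 for position 4.
That gives 6 × 5 × 4 × 3 = 360.

360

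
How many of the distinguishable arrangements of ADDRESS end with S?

Fix S in the last position and arrange the remaining 6 letters.
Those 6 letters have D appearing twice, giving (6)!/(2!) = 360.

360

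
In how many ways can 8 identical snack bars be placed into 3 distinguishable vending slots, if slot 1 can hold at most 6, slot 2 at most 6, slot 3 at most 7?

By stars and bars, unrestricted non-negative solutions to x_1+…+x_3 = 8 number C(8+2,2) = 45.
Subtract solutions that violate a single cap (substitute x_i' = x_i − (cap_i+1)): x_1 ≥ 7 gives C(3,2) = 3; x_2 ≥ 7 gives C(3,2) = 3; x_3 ≥ 8 gives C(2,2) = 1. Together 7.
No two caps can be exceeded simultaneously, so the pair terms are all 0.
By inclusion–exclusion the count is 45 − 7 + 0 = 38.

38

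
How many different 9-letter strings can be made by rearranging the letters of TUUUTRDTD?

5040

TUUUTRDTD has 9 letters with D appearing twice, T appearing 3 times, and U appearing 3 times.
Dividing 9! = 362880 by 3!·3!·2! = 72 for the repeated letters gives 5040.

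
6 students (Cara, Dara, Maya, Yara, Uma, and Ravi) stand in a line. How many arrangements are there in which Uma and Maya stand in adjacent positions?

240

Treat {Uma, Maya} as a single unit. There are 5 units to order, and the pair itself can be ordered 2 ways.
So the count is 2·(5)! = 240.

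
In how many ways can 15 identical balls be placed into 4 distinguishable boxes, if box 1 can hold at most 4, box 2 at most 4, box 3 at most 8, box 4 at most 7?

124

Without the upper bounds there are C(18,3) = 816 ways to split 15 among 4 boxes.
Subtract solutions that violate a single cap (substitute x_i' = x_i − (cap_i+1)): x_1 ≥ 5 gives C(13,3) = 286; x_2 ≥ 5 gives C(13,3) = 286; x_3 ≥ 9 gives C(9,3) = 84; x_4 ≥ 8 gives C(10,3) = 120. Together 776.
Add back pairs where two caps are both exceeded: 56 + 4 + 10 + 4 + 10 + 0 = 84.
By inclusion–exclusion the count is 816 − 776 + 84 = 124.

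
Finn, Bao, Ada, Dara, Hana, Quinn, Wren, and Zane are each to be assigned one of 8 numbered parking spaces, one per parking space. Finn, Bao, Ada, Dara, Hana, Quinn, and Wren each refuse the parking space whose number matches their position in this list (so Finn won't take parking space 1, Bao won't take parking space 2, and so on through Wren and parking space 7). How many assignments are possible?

16687

Let Aᵢ (for 1 ≤ i ≤ 7) be the placements that put person i in their forbidden parking space. Any j of these fix j positions, leaving (8−j)! ways to fill the rest, and there are C(7,j) ways to pick which j.
By inclusion–exclusion, the number of valid placements is Σ_{j=0}^{7} (−1)^j C(7,j)·(8−j)!.
Computing: 40320 − 35280 + 15120 − 4200 + 840 − 126 + 14 − 1 = 16687.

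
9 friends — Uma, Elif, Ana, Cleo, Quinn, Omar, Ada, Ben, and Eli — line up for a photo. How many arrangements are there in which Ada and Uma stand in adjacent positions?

80640

Place the 7 others and the Ada-Uma pair as 8 objects in a line; the pair has 2 internal arrangements.
So the count is 2·(8)! = 80640.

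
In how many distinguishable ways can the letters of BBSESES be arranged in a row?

BBSESES has 7 letters with B appearing twice, E appearing twice, and S appearing 3 times.
Dividing 7! = 5040 by 3!·2!·2! = 24 for the repeated letters gives 210.

210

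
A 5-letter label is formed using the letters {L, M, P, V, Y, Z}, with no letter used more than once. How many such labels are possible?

720

This is a permutation of 5 out of 6: P(6,5) = 6!/1!.
That product is 6 × 5 × 4 × 3 × 2 = 720.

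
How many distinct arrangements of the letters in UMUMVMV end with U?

Fix U in the last position and arrange the remaining 6 letters.
Those 6 letters have M appearing 3 times and V appearing twice, giving (6)!/(3!·2!) = 60.

60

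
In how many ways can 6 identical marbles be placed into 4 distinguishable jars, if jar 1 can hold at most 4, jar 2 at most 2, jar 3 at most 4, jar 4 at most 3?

By stars and bars, unrestricted non-negative solutions to x_1+…+x_4 = 6 number C(6+3,3) = 84.
Subtract solutions that violate a single cap (substitute x_i' = x_i − (cap_i+1)): x_1 ≥ 5 gives C(4,3) = 4; x_2 ≥ 3 gives C(6,3) = 20; x_3 ≥ 5 gives C(4,3) = 4; x_4 ≥ 4 gives C(5,3) = 10. Together 38.
No two caps can be exceeded simultaneously, so the pair terms are all 0.
By inclusion–exclusion the count is 84 − 38 + 0 = 46.

46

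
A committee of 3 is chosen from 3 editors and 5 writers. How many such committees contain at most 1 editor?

40

Split by how many editors are chosen (0 through 1).
Sum: C(3,0)·C(5,3) + C(3,1)·C(5,2) = 10 + 30 = 40.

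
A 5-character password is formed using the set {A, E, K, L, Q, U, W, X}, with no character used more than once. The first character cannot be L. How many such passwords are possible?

5880

The first character has 8−1 = 7 choices (anything except L).
The remaining 4 characters are filled from the other 7 symbols without repetition: 7 × 6 × 5 × 4 = 840.
Total: 7 × 840 = 5880.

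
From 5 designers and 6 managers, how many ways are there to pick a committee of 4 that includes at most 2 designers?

Split by how many designers are chosen (0 through 2).
Sum: C(5,0)·C(6,4) + C(5,1)·C(6,3) + C(5,2)·C(6,2) = 15 + 100 + 150 = 265.

265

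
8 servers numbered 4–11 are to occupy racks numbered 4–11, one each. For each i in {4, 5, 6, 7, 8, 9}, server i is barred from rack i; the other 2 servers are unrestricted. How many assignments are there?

18806

Let Aᵢ (for 4 ≤ i ≤ 9) be the placements that put server i in its forbidden rack. Any j of these fix j positions, leaving (8−j)! ways to fill the rest, and there are C(6,j) ways to pick which j.
By inclusion–exclusion, the number of valid placements is Σ_{j=0}^{6} (−1)^j C(6,j)·(8−j)!.
Computing: 40320 − 30240 + 10800 − 2400 + 360 − 36 + 2 = 18806.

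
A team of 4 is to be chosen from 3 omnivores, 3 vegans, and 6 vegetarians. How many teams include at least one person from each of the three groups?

Total 4-person selections from all 12: C(12,4) = 495.
Selections missing a whole group: no omnivores → C(9,4) = 126; no vegans → C(9,4) = 126; no vegetarians → C(6,4) = 15.
Add back selections omitting two groups (i.e. drawn from a single group): C(3,4) + C(3,4) + C(6,4) = 15.
By inclusion–exclusion: 495 − 267 + 15 = 243.

243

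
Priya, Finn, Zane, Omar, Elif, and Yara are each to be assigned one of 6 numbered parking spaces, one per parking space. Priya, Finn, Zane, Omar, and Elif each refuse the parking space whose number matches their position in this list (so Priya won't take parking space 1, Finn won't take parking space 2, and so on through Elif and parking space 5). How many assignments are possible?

Let Aᵢ (for 1 ≤ i ≤ 5) be the placements that put person i in their forbidden parking space. Any j of these fix j positions, leaving (6−j)! ways to fill the rest, and there are C(5,j) ways to pick which j.
By inclusion–exclusion, the number of valid placements is Σ_{j=0}^{5} (−1)^j C(5,j)·(6−j)!.
Computing: 720 − 600 + 240 − 60 + 10 − 1 = 309.

309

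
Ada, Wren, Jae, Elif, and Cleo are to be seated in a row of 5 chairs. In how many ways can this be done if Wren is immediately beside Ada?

48

Place the 3 others and the Wren-Ada pair as 4 objects in a line; the pair has 2 internal arrangements.
That gives 2 × 4! = 2 × 24 = 48.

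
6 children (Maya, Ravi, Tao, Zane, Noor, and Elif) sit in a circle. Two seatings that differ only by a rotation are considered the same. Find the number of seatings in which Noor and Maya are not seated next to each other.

72

All circular seatings of 6 people number (5)! = 120.
Seatings with Noor beside Maya: treat them as a block with 2 internal orders, giving 2 × (4)! = 48.
Subtracting, 120 − 48 = 72.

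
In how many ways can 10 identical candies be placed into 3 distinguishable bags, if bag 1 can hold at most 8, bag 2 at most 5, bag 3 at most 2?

15

By stars and bars, unrestricted non-negative solutions to x_1+…+x_3 = 10 number C(10+2,2) = 66.
Subtract solutions that violate a single cap (substitute x_i' = x_i − (cap_i+1)): x_1 ≥ 9 gives C(3,2) = 3; x_2 ≥ 6 gives C(6,2) = 15; x_3 ≥ 3 gives C(9,2) = 36. Together 54.
Add back pairs where two caps are both exceeded: 0 + 0 + 3 = 3.
By inclusion–exclusion the count is 66 − 54 + 3 = 15.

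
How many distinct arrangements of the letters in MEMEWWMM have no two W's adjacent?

315

Total arrangements of MEMEWWMM: 8!/(4!·2!·2!) = 420.
Arrangements with the W's together: treat WW as one letter, giving (7)!/(4!·2!) = 105.
Hence 420 − 105 = 315.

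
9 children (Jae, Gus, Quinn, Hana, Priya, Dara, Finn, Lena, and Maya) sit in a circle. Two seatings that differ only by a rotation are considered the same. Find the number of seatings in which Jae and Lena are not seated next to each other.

Without the restriction there are (8)! = 40320 seatings.
Seatings with Jae beside Lena: treat them as a block with 2 internal orders, giving 2 × (7)! = 10080.
Subtracting, 40320 − 10080 = 30240.

30240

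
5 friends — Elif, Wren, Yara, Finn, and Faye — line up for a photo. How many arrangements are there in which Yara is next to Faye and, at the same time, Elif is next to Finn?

Treat {Yara,Faye} as one block (2 orders) and {Elif,Finn} as another (2 orders).
That leaves 3 units to arrange: 2 × 2 × 3! = 4 × 6 = 24.

24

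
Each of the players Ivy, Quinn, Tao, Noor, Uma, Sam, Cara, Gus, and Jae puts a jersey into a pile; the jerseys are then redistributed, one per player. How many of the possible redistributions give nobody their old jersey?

Count assignments avoiding every fixed point. For any j of the 9 players fixed to their old jersey, the other 9−j can be arranged in (9−j)! ways.
By inclusion–exclusion this is Σ_{j=0}^{9} (−1)^j C(9,j)·(9−j)!.
Computing: 362880 − 362880 + 181440 − 60480 + 15120 − 3024 + 504 − 72 + 9 − 1 = 133496.

133496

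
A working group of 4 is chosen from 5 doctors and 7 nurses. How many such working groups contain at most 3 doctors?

490

Split by how many doctors are chosen (0 through 3).
Sum: C(5,0)·C(7,4) + C(5,1)·C(7,3) + C(5,2)·C(7,2) + C(5,3)·C(7,1) = 35 + 175 + 210 + 70 = 490.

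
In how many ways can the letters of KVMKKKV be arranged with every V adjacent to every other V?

30

Treat the 2 copies of V as a single block. The multiset to arrange is then {VV, K, K, K, K, M}, 6 items in all.
That gives (6)!/(4!) = 30 arrangements.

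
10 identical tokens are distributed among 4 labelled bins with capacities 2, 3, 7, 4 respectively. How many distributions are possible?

By stars and bars, unrestricted non-negative solutions to x_1+…+x_4 = 10 number C(10+3,3) = 286.
Subtract solutions that violate a single cap (substitute x_i' = x_i − (cap_i+1)): x_1 ≥ 3 gives C(10,3) = 120; x_2 ≥ 4 gives C(9,3) = 84; x_3 ≥ 8 gives C(5,3) = 10; x_4 ≥ 5 gives C(8,3) = 56. Together 270.
Add back pairs where two caps are both exceeded: 20 + 0 + 10 + 0 + 4 + 0 = 34.
By inclusion–exclusion the count is 286 − 270 + 34 = 50.

50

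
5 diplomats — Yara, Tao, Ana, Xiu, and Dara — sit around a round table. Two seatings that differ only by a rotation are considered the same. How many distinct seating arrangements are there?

24

Seat Yara anywhere (absorbing the rotational symmetry), then permute the other 4: (4)! = 24.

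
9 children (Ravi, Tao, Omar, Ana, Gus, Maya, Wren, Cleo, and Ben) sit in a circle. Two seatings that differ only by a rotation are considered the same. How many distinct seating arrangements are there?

Fix one person's seat to break rotational symmetry; the remaining 8 people can be arranged in (8)! = 40320 ways.

40320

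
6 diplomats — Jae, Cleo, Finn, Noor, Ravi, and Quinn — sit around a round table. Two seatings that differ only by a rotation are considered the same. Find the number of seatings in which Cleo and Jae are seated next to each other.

48

Treat {Cleo, Jae} as one unit (2 internal orders) and seat the resulting 5 units around the table: (4)! circular arrangements.
So 2 × (4)! = 2 × 24 = 48.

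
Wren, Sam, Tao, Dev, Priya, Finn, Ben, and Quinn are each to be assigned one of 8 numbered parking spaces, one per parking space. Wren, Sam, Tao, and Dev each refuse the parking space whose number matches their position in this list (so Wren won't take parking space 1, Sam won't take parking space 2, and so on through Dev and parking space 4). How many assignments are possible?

24024

Let Aᵢ (for 1 ≤ i ≤ 4) be the placements that put person i in their forbidden parking space. Any j of these fix j positions, leaving (8−j)! ways to fill the rest, and there are C(4,j) ways to pick which j.
By inclusion–exclusion, the number of valid placements is Σ_{j=0}^{4} (−1)^j C(4,j)·(8−j)!.
Computing: 40320 − 20160 + 4320 − 480 + 24 = 24024.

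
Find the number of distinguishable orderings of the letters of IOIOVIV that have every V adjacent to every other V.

Treat the 2 copies of V as a single block. The multiset to arrange is then {VV, I, I, I, O, O}, 6 items in all.
That gives (6)!/(3!·2!) = 60 arrangements.

60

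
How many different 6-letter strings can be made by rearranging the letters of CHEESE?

The 6 letters of CHEESE have repeats: E appearing 3 times.
So there are 6! / (3!) = 120 distinguishable arrangements.

120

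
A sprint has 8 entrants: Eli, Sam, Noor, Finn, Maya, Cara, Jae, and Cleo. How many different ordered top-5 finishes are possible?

This is an ordered selection of 5 from 8: P(8,5).
That gives 8 × 7 × 6 × 5 × 4 = 6720.

6720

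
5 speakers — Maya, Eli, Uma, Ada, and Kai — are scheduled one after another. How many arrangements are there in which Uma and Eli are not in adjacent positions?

72

There are 5! = 120 arrangements in all. If Uma and Eli are adjacent, merging them into one block gives 2·(4)! = 48 arrangements.
So 120 − 48 = 72 arrangements keep them apart.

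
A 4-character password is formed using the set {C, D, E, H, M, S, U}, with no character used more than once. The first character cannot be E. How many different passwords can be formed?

720

The first character has 7−1 = 6 choices (anything except E).
The remaining 3 characters are filled from the other 6 symbols without repetition: 6 × 5 × 4 = 120.
Total: 6 × 120 = 720.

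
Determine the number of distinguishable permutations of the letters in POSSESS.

POSSESS has 7 letters with S appearing 4 times.
So there are 7! / (4!) = 210 distinguishable arrangements.

210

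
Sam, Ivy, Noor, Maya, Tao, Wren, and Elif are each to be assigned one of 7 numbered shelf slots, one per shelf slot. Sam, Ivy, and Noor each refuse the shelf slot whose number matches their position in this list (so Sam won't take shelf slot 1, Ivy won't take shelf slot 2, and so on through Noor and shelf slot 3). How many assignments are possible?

3216

Let Aᵢ (for i ∈ {1, 2, 3}) be the placements that put person i in their forbidden shelf slot. Any j of these fix j positions, leaving (7−j)! ways to fill the rest, and there are C(3,j) ways to pick which j.
By inclusion–exclusion, the number of valid placements is Σ_{j=0}^{3} (−1)^j C(3,j)·(7−j)!.
Computing: 5040 − 2160 + 360 − 24 = 3216.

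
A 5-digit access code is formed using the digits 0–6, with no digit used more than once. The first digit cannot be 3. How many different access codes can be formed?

2160

The first digit has 7−1 = 6 choices (anything except 3).
The remaining 4 digits are filled from the other 6 symbols without repetition: 6 × 5 × 4 × 3 = 360.
Total: 6 × 360 = 2160.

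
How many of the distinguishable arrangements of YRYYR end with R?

Fix R in the last position and arrange the remaining 4 letters.
Those 4 letters have Y appearing 3 times, giving (4)!/(3!) = 4.

4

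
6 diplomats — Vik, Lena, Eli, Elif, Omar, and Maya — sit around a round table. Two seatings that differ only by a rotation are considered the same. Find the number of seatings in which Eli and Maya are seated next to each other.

Treat {Eli, Maya} as one unit (2 internal orders) and seat the resulting 5 units around the table: (4)! circular arrangements.
So 2 × (4)! = 2 × 24 = 48.

48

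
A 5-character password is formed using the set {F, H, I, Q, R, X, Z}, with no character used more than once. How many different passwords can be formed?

Choose and order 5 of the 7 symbols: the first character has 7 options, the next 6, and so on down to 3.
That product is 7 × 6 × 5 × 4 × 3 = 2520.

2520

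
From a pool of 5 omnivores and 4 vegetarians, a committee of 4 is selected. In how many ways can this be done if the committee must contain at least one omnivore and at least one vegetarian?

Total 4-person selections from all 9: C(9,4) = 126.
Subtract selections that omit an entire group: no omnivores → C(4,4) = 1; no vegetarians → C(5,4) = 5.
Both groups omitted at once is impossible, so 126 − 6 = 120.

120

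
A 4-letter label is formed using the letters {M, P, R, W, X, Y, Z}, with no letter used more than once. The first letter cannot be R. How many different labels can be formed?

The first letter has 7−1 = 6 choices (anything except R).
The remaining 3 letters are filled from the other 6 symbols without repetition: 6 × 5 × 4 = 120.
Total: 6 × 120 = 720.

720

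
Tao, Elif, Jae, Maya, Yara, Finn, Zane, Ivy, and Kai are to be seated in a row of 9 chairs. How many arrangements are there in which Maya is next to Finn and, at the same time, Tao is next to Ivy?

20160

Treat {Maya,Finn} as one block (2 orders) and {Tao,Ivy} as another (2 orders).
That leaves 7 units to arrange: 2 × 2 × 7! = 4 × 5040 = 20160.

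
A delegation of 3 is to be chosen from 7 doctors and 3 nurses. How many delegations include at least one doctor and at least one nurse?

84

With no constraint there are C(10,3) = 120 possible selections.
Selections missing a whole group: no doctors → C(3,3) = 1; no nurses → C(7,3) = 35.
Both groups omitted at once is impossible, so 120 − 36 = 84.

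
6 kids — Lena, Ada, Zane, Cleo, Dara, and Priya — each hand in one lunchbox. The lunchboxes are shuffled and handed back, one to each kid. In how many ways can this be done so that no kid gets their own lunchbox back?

Let Aᵢ be the assignments in which kid i gets their own lunchbox. We want the size of the complement of A₁∪…∪A_6.
By inclusion–exclusion this is Σ_{j=0}^{6} (−1)^j C(6,j)·(6−j)!.
Computing: 720 − 720 + 360 − 120 + 30 − 6 + 1 = 265.

265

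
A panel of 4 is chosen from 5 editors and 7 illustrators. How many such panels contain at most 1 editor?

210

Split by how many editors are chosen (0 through 1).
Sum: C(5,0)·C(7,4) + C(5,1)·C(7,3) = 35 + 175 = 210.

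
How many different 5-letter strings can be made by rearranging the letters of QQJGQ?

20

The 5 letters of QQJGQ have repeats: Q appearing 3 times.
Dividing 5! = 120 by 3! = 6 for the repeated letters gives 20.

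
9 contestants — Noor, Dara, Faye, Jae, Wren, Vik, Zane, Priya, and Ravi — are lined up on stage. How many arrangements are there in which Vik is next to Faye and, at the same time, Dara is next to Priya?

20160

Treat {Vik,Faye} as one block (2 orders) and {Dara,Priya} as another (2 orders).
That leaves 7 units to arrange: 2 × 2 × 7! = 4 × 5040 = 20160.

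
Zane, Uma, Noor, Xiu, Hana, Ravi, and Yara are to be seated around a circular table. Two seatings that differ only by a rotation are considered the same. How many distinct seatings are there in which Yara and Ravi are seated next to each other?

240

Glue Yara and Ravi into a block (2 internal orders). Seating 6 units around a circle gives (5)! arrangements.
So 2 × (5)! = 2 × 120 = 240.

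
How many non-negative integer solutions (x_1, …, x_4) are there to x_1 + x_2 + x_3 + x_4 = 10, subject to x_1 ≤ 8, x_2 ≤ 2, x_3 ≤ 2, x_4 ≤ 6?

59

Without the upper bounds there are C(13,3) = 286 ways to split 10 among 4 variables.
Subtract solutions that violate a single cap (substitute x_i' = x_i − (cap_i+1)): x_1 ≥ 9 gives C(4,3) = 4; x_2 ≥ 3 gives C(10,3) = 120; x_3 ≥ 3 gives C(10,3) = 120; x_4 ≥ 7 gives C(6,3) = 20. Together 264.
Add back pairs where two caps are both exceeded: 0 + 0 + 0 + 35 + 1 + 1 = 37.
By inclusion–exclusion the count is 286 − 264 + 37 = 59.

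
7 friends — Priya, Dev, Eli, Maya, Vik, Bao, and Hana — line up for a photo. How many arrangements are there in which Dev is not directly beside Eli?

3600

There are 7! = 5040 arrangements in all. If Dev and Eli are adjacent, merging them into one block gives 2·(6)! = 1440 arrangements.
Complementary counting: 5040 − 1440 = 3600.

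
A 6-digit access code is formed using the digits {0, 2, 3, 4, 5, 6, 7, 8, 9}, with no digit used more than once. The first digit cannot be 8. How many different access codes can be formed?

53760

The first digit has 9−1 = 8 choices (anything except 8).
The remaining 5 digits are filled from the other 8 symbols without repetition: 8 × 7 × 6 × 5 × 4 = 6720.
Total: 8 × 6720 = 53760.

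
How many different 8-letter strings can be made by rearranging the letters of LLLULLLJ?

Letter multiplicities in LLLULLLJ: J×1, L×6, U×1.
The number of distinct arrangements is 8!/(6!) = 40320/720 = 56.

56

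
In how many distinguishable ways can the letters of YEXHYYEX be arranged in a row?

The 8 letters of YEXHYYEX have repeats: E appearing twice, X appearing twice, and Y appearing 3 times.
Dividing 8! = 40320 by 3!·2!·2! = 24 for the repeated letters gives 1680.

1680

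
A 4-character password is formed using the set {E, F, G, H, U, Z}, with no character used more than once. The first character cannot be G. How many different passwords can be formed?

300

The first character has 6−1 = 5 choices (anything except G).
The remaining 3 characters are filled from the other 5 symbols without repetition: 5 × 4 × 3 = 60.
Total: 5 × 60 = 300.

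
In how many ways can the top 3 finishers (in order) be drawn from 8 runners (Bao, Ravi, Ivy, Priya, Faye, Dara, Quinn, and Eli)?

336

There are 8 choices for 1st place, 7 for 2nd, and 6 for 3rd.
That gives 8 × 7 × 6 = 336.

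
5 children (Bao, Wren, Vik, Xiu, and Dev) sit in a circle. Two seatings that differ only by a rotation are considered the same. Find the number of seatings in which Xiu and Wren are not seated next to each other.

12

Without the restriction there are (4)! = 24 seatings.
Seatings with Xiu beside Wren: treat them as a block with 2 internal orders, giving 2 × (3)! = 12.
Subtracting, 24 − 12 = 12.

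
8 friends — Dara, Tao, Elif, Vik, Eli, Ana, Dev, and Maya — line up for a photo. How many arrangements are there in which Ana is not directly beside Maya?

Of the 8! = 40320 arrangements, those with Ana and Maya adjacent number 2 × 7! = 10080 (treat the pair as a block with 2 internal orders).
So 40320 − 10080 = 30240 arrangements keep them apart.

30240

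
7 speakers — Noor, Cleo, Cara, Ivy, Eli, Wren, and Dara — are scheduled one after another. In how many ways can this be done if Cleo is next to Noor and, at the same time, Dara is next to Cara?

480

Treat {Cleo,Noor} as one block (2 orders) and {Dara,Cara} as another (2 orders).
That leaves 5 units to arrange: 2 × 2 × 5! = 4 × 120 = 480.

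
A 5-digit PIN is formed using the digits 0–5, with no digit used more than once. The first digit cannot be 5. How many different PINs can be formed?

The first digit has 6−1 = 5 choices (anything except 5).
The remaining 4 digits are filled from the other 5 symbols without repetition: 5 × 4 × 3 × 2 = 120.
Total: 5 × 120 = 600.

600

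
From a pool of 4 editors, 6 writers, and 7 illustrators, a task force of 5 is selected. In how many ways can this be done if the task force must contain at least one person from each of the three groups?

Unrestricted: C(17,5) = 6188 ways to pick any 5 of the 17.
Subtract selections that omit an entire group: no editors → C(13,5) = 1287; no writers → C(11,5) = 462; no illustrators → C(10,5) = 252.
Add back selections omitting two groups (i.e. drawn from a single group): C(4,5) + C(6,5) + C(7,5) = 27.
By inclusion–exclusion: 6188 − 2001 + 27 = 4214.

4214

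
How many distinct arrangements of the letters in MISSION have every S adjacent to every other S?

Treat the 2 copies of S as a single block. The multiset to arrange is then {SS, I, I, M, N, O}, 6 items in all.
That gives (6)!/(2!) = 360 arrangements.

360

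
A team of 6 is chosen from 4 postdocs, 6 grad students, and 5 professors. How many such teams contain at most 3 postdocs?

4950

Split by how many postdocs are chosen (0 through 3).
Sum: C(4,0)·C(11,6) + C(4,1)·C(11,5) + C(4,2)·C(11,4) + C(4,3)·C(11,3) = 462 + 1848 + 1980 + 660 = 4950.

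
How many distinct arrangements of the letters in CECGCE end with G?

10

Fix G in the last position and arrange the remaining 5 letters.
Those 5 letters have C appearing 3 times and E appearing twice, giving (5)!/(3!·2!) = 10.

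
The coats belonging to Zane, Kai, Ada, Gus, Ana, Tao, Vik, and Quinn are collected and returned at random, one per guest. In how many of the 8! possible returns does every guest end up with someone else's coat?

This is the derangement count D_8: permutations of 8 items with no fixed point.
By inclusion–exclusion this is Σ_{j=0}^{8} (−1)^j C(8,j)·(8−j)!.
Computing: 40320 − 40320 + 20160 − 6720 + 1680 − 336 + 56 − 8 + 1 = 14833.

14833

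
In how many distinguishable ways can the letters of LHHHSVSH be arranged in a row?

840

The 8 letters of LHHHSVSH have repeats: H appearing 4 times and S appearing twice.
The number of distinct arrangements is 8!/(4!·2!) = 40320/48 = 840.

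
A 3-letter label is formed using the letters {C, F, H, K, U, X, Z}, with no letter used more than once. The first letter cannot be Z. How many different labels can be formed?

The first letter has 7−1 = 6 choices (anything except Z).
The remaining 2 letters are filled from the other 6 symbols without repetition: 6 × 5 = 30.
Total: 6 × 30 = 180.

180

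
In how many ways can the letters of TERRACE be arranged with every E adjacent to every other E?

Treat the 2 copies of E as a single block. The multiset to arrange is then {EE, A, C, R, R, T}, 6 items in all.
That gives (6)!/(2!) = 360 arrangements.

360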